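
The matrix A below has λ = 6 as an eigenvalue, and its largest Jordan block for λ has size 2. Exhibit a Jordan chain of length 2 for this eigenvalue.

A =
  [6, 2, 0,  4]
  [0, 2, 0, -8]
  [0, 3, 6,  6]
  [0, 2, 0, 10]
A Jordan chain for λ = 6 of length 2:
v_1 = (2, -4, 3, 2)ᵀ
v_2 = (0, 1, 0, 0)ᵀ

Let N = A − (6)·I. We want v_2 with N^2 v_2 = 0 but N^1 v_2 ≠ 0; then v_{j-1} := N · v_j for j = 2, …, 2.

Pick v_2 = (0, 1, 0, 0)ᵀ.
Then v_1 = N · v_2 = (2, -4, 3, 2)ᵀ.

Sanity check: (A − (6)·I) v_1 = (0, 0, 0, 0)ᵀ = 0. ✓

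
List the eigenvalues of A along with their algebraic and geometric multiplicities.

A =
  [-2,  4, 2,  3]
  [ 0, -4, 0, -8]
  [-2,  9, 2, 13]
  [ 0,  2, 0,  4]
λ = 0: alg = 4, geom = 2

Step 1 — factor the characteristic polynomial to read off the algebraic multiplicities:
  χ_A(x) = x^4

Step 2 — compute geometric multiplicities via the rank-nullity identity g(λ) = n − rank(A − λI):
  rank(A − (0)·I) = 2, so dim ker(A − (0)·I) = n − 2 = 2

Summary:
  λ = 0: algebraic multiplicity = 4, geometric multiplicity = 2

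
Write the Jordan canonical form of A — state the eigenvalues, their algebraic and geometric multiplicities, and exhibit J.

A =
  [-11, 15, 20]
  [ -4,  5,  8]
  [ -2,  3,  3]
J_2(-1) ⊕ J_1(-1)

The characteristic polynomial is
  det(x·I − A) = x^3 + 3*x^2 + 3*x + 1 = (x + 1)^3

Eigenvalues and multiplicities (the geometric multiplicity of λ is n − rank(A − λI), which equals the number of Jordan blocks for λ):
  λ = -1: algebraic multiplicity = 3, geometric multiplicity = 2

Determining the block sizes for each eigenvalue:
  λ = -1: 2 blocks summing to 3 forces exactly one block of size 2 and the rest size 1 → block sizes [2, 1]

Assembling the blocks gives a Jordan form
J =
  [-1,  1,  0]
  [ 0, -1,  0]
  [ 0,  0, -1]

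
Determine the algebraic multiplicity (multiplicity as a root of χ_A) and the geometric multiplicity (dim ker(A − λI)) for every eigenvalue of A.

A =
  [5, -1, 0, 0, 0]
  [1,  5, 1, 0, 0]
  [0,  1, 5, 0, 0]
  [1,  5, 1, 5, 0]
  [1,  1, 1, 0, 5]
λ = 5: alg = 5, geom = 3

Step 1 — factor the characteristic polynomial to read off the algebraic multiplicities:
  χ_A(x) = (x - 5)^5

Step 2 — compute geometric multiplicities via the rank-nullity identity g(λ) = n − rank(A − λI):
  rank(A − (5)·I) = 2, so dim ker(A − (5)·I) = n − 2 = 3

Summary:
  λ = 5: algebraic multiplicity = 5, geometric multiplicity = 3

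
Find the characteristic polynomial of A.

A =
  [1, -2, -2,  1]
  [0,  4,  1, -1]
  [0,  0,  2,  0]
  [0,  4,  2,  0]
x^4 - 7*x^3 + 18*x^2 - 20*x + 8

Expanding det(x·I − A) (e.g. by cofactor expansion or by noting that A is similar to its Jordan form J, which has the same characteristic polynomial as A) gives
  χ_A(x) = x^4 - 7*x^3 + 18*x^2 - 20*x + 8
which factors as (x - 2)^3*(x - 1). The eigenvalues (with algebraic multiplicities) are λ = 1 with multiplicity 1, λ = 2 with multiplicity 3.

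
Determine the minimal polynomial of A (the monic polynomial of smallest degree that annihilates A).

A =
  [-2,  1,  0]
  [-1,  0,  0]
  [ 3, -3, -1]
x^2 + 2*x + 1

The characteristic polynomial is χ_A(x) = (x + 1)^3, so the eigenvalues are known. The minimal polynomial is
  m_A(x) = Π_λ (x − λ)^{k_λ}
where k_λ is the size of the *largest* Jordan block for λ (equivalently, the smallest k with (A − λI)^k v = 0 for every generalised eigenvector v of λ).

  λ = -1: largest Jordan block has size 2, contributing (x + 1)^2

So m_A(x) = (x + 1)^2 = x^2 + 2*x + 1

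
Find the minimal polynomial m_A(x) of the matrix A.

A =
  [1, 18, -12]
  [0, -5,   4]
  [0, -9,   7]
x^2 - 2*x + 1

The characteristic polynomial is χ_A(x) = (x - 1)^3, so the eigenvalues are known. The minimal polynomial is
  m_A(x) = Π_λ (x − λ)^{k_λ}
where k_λ is the size of the *largest* Jordan block for λ (equivalently, the smallest k with (A − λI)^k v = 0 for every generalised eigenvector v of λ).

  λ = 1: largest Jordan block has size 2, contributing (x − 1)^2

So m_A(x) = (x - 1)^2 = x^2 - 2*x + 1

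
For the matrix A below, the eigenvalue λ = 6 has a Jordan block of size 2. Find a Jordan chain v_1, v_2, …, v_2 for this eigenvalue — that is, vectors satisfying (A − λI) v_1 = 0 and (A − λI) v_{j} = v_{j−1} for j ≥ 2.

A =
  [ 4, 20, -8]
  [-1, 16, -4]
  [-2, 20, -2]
A Jordan chain for λ = 6 of length 2:
v_1 = (-2, -1, -2)ᵀ
v_2 = (1, 0, 0)ᵀ

Let N = A − (6)·I. We want v_2 with N^2 v_2 = 0 but N^1 v_2 ≠ 0; then v_{j-1} := N · v_j for j = 2, …, 2.

Pick v_2 = (1, 0, 0)ᵀ.
Then v_1 = N · v_2 = (-2, -1, -2)ᵀ.

Sanity check: (A − (6)·I) v_1 = (0, 0, 0)ᵀ = 0. ✓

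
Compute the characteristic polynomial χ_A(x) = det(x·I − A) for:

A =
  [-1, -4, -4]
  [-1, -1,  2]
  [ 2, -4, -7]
x^3 + 9*x^2 + 27*x + 27

Expanding det(x·I − A) (e.g. by cofactor expansion or by noting that A is similar to its Jordan form J, which has the same characteristic polynomial as A) gives
  χ_A(x) = x^3 + 9*x^2 + 27*x + 27
which factors as (x + 3)^3. The eigenvalues (with algebraic multiplicities) are λ = -3 with multiplicity 3.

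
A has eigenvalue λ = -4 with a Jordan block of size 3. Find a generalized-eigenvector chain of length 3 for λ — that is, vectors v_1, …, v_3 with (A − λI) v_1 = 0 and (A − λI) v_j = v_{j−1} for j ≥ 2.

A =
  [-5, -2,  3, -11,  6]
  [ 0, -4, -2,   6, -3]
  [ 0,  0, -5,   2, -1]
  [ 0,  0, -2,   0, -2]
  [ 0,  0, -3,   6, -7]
A Jordan chain for λ = -4 of length 3:
v_1 = (2, -1, 0, 0, 0)ᵀ
v_2 = (3, -2, -1, -2, -3)ᵀ
v_3 = (0, 0, 1, 0, 0)ᵀ

Let N = A − (-4)·I. We want v_3 with N^3 v_3 = 0 but N^2 v_3 ≠ 0; then v_{j-1} := N · v_j for j = 3, …, 2.

Pick v_3 = (0, 0, 1, 0, 0)ᵀ.
Then v_2 = N · v_3 = (3, -2, -1, -2, -3)ᵀ.
Then v_1 = N · v_2 = (2, -1, 0, 0, 0)ᵀ.

Sanity check: (A − (-4)·I) v_1 = (0, 0, 0, 0, 0)ᵀ = 0. ✓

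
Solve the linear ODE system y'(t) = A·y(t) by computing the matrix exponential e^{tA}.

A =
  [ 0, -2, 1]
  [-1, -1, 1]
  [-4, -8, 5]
e^{tA} =
  [-exp(2*t) + 2*exp(t), -2*exp(2*t) + 2*exp(t), exp(2*t) - exp(t)]
  [-exp(2*t) + exp(t), -2*exp(2*t) + 3*exp(t), exp(2*t) - exp(t)]
  [-4*exp(2*t) + 4*exp(t), -8*exp(2*t) + 8*exp(t), 4*exp(2*t) - 3*exp(t)]

Strategy: write A = P · J · P⁻¹ where J is a Jordan canonical form, so e^{tA} = P · e^{tJ} · P⁻¹, and e^{tJ} can be computed block-by-block.

A has Jordan form
J =
  [1, 0, 0]
  [0, 1, 0]
  [0, 0, 2]
(up to reordering of blocks).

Per-block formulas:
  For a 1×1 block at λ = 1: exp(t · [1]) = [e^(1t)].
  For a 1×1 block at λ = 2: exp(t · [2]) = [e^(2t)].

After assembling e^{tJ} and conjugating by P, we get:

e^{tA} =
  [-exp(2*t) + 2*exp(t), -2*exp(2*t) + 2*exp(t), exp(2*t) - exp(t)]
  [-exp(2*t) + exp(t), -2*exp(2*t) + 3*exp(t), exp(2*t) - exp(t)]
  [-4*exp(2*t) + 4*exp(t), -8*exp(2*t) + 8*exp(t), 4*exp(2*t) - 3*exp(t)]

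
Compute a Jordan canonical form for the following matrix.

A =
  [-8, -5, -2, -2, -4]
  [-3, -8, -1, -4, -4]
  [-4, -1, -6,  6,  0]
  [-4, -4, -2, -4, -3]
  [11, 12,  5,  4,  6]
J_3(-4) ⊕ J_2(-4)

The characteristic polynomial is
  det(x·I − A) = x^5 + 20*x^4 + 160*x^3 + 640*x^2 + 1280*x + 1024 = (x + 4)^5

Eigenvalues and multiplicities (the geometric multiplicity of λ is n − rank(A − λI), which equals the number of Jordan blocks for λ):
  λ = -4: algebraic multiplicity = 5, geometric multiplicity = 2

Determining the block sizes for each eigenvalue:
  λ = -4: with am = 5 and gm = 2, the partition is not yet determined (e.g. several partitions of 5 into 2 parts exist). Let N = A − (-4)·I. Computing rank(N^1) = 3, rank(N^2) = 1, rank(N^3) = 0; the number of blocks of size ≥ j is rank(N^{j−1}) − rank(N^j), giving [2, 2, 1]. So we have 1 block(s) of size 3, 1 block(s) of size 2 → block sizes [3, 2]

Assembling the blocks gives a Jordan form
J =
  [-4,  1,  0,  0,  0]
  [ 0, -4,  1,  0,  0]
  [ 0,  0, -4,  0,  0]
  [ 0,  0,  0, -4,  1]
  [ 0,  0,  0,  0, -4]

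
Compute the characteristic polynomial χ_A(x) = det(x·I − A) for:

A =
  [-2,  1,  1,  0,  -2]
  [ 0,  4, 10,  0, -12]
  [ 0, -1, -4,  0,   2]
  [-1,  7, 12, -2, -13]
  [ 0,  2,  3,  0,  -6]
x^5 + 10*x^4 + 40*x^3 + 80*x^2 + 80*x + 32

Expanding det(x·I − A) (e.g. by cofactor expansion or by noting that A is similar to its Jordan form J, which has the same characteristic polynomial as A) gives
  χ_A(x) = x^5 + 10*x^4 + 40*x^3 + 80*x^2 + 80*x + 32
which factors as (x + 2)^5. The eigenvalues (with algebraic multiplicities) are λ = -2 with multiplicity 5.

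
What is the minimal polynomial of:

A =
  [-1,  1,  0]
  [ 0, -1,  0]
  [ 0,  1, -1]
x^2 + 2*x + 1

The characteristic polynomial is χ_A(x) = (x + 1)^3, so the eigenvalues are known. The minimal polynomial is
  m_A(x) = Π_λ (x − λ)^{k_λ}
where k_λ is the size of the *largest* Jordan block for λ (equivalently, the smallest k with (A − λI)^k v = 0 for every generalised eigenvector v of λ).

  λ = -1: largest Jordan block has size 2, contributing (x + 1)^2

So m_A(x) = (x + 1)^2 = x^2 + 2*x + 1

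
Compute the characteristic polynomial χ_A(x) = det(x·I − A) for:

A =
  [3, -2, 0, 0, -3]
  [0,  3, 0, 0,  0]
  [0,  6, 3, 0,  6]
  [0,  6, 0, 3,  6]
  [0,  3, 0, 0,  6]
x^5 - 18*x^4 + 126*x^3 - 432*x^2 + 729*x - 486

Expanding det(x·I − A) (e.g. by cofactor expansion or by noting that A is similar to its Jordan form J, which has the same characteristic polynomial as A) gives
  χ_A(x) = x^5 - 18*x^4 + 126*x^3 - 432*x^2 + 729*x - 486
which factors as (x - 6)*(x - 3)^4. The eigenvalues (with algebraic multiplicities) are λ = 3 with multiplicity 4, λ = 6 with multiplicity 1.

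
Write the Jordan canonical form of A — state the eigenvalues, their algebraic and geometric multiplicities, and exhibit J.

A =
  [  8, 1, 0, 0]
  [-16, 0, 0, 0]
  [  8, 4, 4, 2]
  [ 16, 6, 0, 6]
J_2(4) ⊕ J_1(4) ⊕ J_1(6)

The characteristic polynomial is
  det(x·I − A) = x^4 - 18*x^3 + 120*x^2 - 352*x + 384 = (x - 6)*(x - 4)^3

Eigenvalues and multiplicities (the geometric multiplicity of λ is n − rank(A − λI), which equals the number of Jordan blocks for λ):
  λ = 4: algebraic multiplicity = 3, geometric multiplicity = 2
  λ = 6: algebraic multiplicity = 1, geometric multiplicity = 1

Determining the block sizes for each eigenvalue:
  λ = 4: 2 blocks summing to 3 forces exactly one block of size 2 and the rest size 1 → block sizes [2, 1]
  λ = 6: one block (gm = 1), so the single block has size am = 1 → block sizes [1]

Assembling the blocks gives a Jordan form
J =
  [4, 1, 0, 0]
  [0, 4, 0, 0]
  [0, 0, 4, 0]
  [0, 0, 0, 6]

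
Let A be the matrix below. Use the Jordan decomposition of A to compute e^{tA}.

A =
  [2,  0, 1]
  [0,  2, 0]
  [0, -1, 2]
e^{tA} =
  [exp(2*t), -t^2*exp(2*t)/2, t*exp(2*t)]
  [0, exp(2*t), 0]
  [0, -t*exp(2*t), exp(2*t)]

Strategy: write A = P · J · P⁻¹ where J is a Jordan canonical form, so e^{tA} = P · e^{tJ} · P⁻¹, and e^{tJ} can be computed block-by-block.

A has Jordan form
J =
  [2, 1, 0]
  [0, 2, 1]
  [0, 0, 2]
(up to reordering of blocks).

Per-block formulas:
  For a 3×3 Jordan block J_3(2): exp(t · J_3(2)) = e^(2t)·(I + t·N + (t^2/2)·N^2), where N is the 3×3 nilpotent shift.

After assembling e^{tJ} and conjugating by P, we get:

e^{tA} =
  [exp(2*t), -t^2*exp(2*t)/2, t*exp(2*t)]
  [0, exp(2*t), 0]
  [0, -t*exp(2*t), exp(2*t)]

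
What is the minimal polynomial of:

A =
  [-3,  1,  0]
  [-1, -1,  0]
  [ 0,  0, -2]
x^2 + 4*x + 4

The characteristic polynomial is χ_A(x) = (x + 2)^3, so the eigenvalues are known. The minimal polynomial is
  m_A(x) = Π_λ (x − λ)^{k_λ}
where k_λ is the size of the *largest* Jordan block for λ (equivalently, the smallest k with (A − λI)^k v = 0 for every generalised eigenvector v of λ).

  λ = -2: largest Jordan block has size 2, contributing (x + 2)^2

So m_A(x) = (x + 2)^2 = x^2 + 4*x + 4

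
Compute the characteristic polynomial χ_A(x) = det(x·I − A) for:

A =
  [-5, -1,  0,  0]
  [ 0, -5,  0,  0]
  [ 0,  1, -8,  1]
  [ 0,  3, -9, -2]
x^4 + 20*x^3 + 150*x^2 + 500*x + 625

Expanding det(x·I − A) (e.g. by cofactor expansion or by noting that A is similar to its Jordan form J, which has the same characteristic polynomial as A) gives
  χ_A(x) = x^4 + 20*x^3 + 150*x^2 + 500*x + 625
which factors as (x + 5)^4. The eigenvalues (with algebraic multiplicities) are λ = -5 with multiplicity 4.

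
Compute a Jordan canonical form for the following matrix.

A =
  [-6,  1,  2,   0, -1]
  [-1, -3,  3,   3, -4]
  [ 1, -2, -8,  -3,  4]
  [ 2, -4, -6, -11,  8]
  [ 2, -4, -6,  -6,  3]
J_3(-5) ⊕ J_1(-5) ⊕ J_1(-5)

The characteristic polynomial is
  det(x·I − A) = x^5 + 25*x^4 + 250*x^3 + 1250*x^2 + 3125*x + 3125 = (x + 5)^5

Eigenvalues and multiplicities (the geometric multiplicity of λ is n − rank(A − λI), which equals the number of Jordan blocks for λ):
  λ = -5: algebraic multiplicity = 5, geometric multiplicity = 3

Determining the block sizes for each eigenvalue:
  λ = -5: with am = 5 and gm = 3, the partition is not yet determined (e.g. several partitions of 5 into 3 parts exist). Let N = A − (-5)·I. Computing rank(N^1) = 2, rank(N^2) = 1, rank(N^3) = 0; the number of blocks of size ≥ j is rank(N^{j−1}) − rank(N^j), giving [3, 1, 1]. So we have 1 block(s) of size 3, 2 block(s) of size 1 → block sizes [3, 1, 1]

Assembling the blocks gives a Jordan form
J =
  [-5,  1,  0,  0,  0]
  [ 0, -5,  1,  0,  0]
  [ 0,  0, -5,  0,  0]
  [ 0,  0,  0, -5,  0]
  [ 0,  0,  0,  0, -5]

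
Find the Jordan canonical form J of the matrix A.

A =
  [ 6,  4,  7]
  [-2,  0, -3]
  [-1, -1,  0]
J_3(2)

The characteristic polynomial is
  det(x·I − A) = x^3 - 6*x^2 + 12*x - 8 = (x - 2)^3

Eigenvalues and multiplicities (the geometric multiplicity of λ is n − rank(A − λI), which equals the number of Jordan blocks for λ):
  λ = 2: algebraic multiplicity = 3, geometric multiplicity = 1

Determining the block sizes for each eigenvalue:
  λ = 2: one block (gm = 1), so the single block has size am = 3 → block sizes [3]

Assembling the blocks gives a Jordan form
J =
  [2, 1, 0]
  [0, 2, 1]
  [0, 0, 2]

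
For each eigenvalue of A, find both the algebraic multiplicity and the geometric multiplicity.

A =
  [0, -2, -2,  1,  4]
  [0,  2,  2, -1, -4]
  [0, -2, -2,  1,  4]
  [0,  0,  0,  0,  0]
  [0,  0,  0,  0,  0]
λ = 0: alg = 5, geom = 4

Step 1 — factor the characteristic polynomial to read off the algebraic multiplicities:
  χ_A(x) = x^5

Step 2 — compute geometric multiplicities via the rank-nullity identity g(λ) = n − rank(A − λI):
  rank(A − (0)·I) = 1, so dim ker(A − (0)·I) = n − 1 = 4

Summary:
  λ = 0: algebraic multiplicity = 5, geometric multiplicity = 4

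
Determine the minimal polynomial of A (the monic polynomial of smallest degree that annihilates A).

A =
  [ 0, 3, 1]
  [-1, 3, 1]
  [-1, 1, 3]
x^3 - 6*x^2 + 12*x - 8

The characteristic polynomial is χ_A(x) = (x - 2)^3, so the eigenvalues are known. The minimal polynomial is
  m_A(x) = Π_λ (x − λ)^{k_λ}
where k_λ is the size of the *largest* Jordan block for λ (equivalently, the smallest k with (A − λI)^k v = 0 for every generalised eigenvector v of λ).

  λ = 2: largest Jordan block has size 3, contributing (x − 2)^3

So m_A(x) = (x - 2)^3 = x^3 - 6*x^2 + 12*x - 8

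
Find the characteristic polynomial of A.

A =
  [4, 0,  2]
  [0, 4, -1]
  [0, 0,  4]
x^3 - 12*x^2 + 48*x - 64

Expanding det(x·I − A) (e.g. by cofactor expansion or by noting that A is similar to its Jordan form J, which has the same characteristic polynomial as A) gives
  χ_A(x) = x^3 - 12*x^2 + 48*x - 64
which factors as (x - 4)^3. The eigenvalues (with algebraic multiplicities) are λ = 4 with multiplicity 3.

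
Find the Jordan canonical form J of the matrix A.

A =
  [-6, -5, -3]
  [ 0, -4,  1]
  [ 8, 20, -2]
J_3(-4)

The characteristic polynomial is
  det(x·I − A) = x^3 + 12*x^2 + 48*x + 64 = (x + 4)^3

Eigenvalues and multiplicities (the geometric multiplicity of λ is n − rank(A − λI), which equals the number of Jordan blocks for λ):
  λ = -4: algebraic multiplicity = 3, geometric multiplicity = 1

Determining the block sizes for each eigenvalue:
  λ = -4: one block (gm = 1), so the single block has size am = 3 → block sizes [3]

Assembling the blocks gives a Jordan form
J =
  [-4,  1,  0]
  [ 0, -4,  1]
  [ 0,  0, -4]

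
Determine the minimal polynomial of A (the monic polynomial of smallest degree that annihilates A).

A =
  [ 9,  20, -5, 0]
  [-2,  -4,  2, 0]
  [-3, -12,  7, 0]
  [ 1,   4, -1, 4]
x^2 - 8*x + 16

The characteristic polynomial is χ_A(x) = (x - 4)^4, so the eigenvalues are known. The minimal polynomial is
  m_A(x) = Π_λ (x − λ)^{k_λ}
where k_λ is the size of the *largest* Jordan block for λ (equivalently, the smallest k with (A − λI)^k v = 0 for every generalised eigenvector v of λ).

  λ = 4: largest Jordan block has size 2, contributing (x − 4)^2

So m_A(x) = (x - 4)^2 = x^2 - 8*x + 16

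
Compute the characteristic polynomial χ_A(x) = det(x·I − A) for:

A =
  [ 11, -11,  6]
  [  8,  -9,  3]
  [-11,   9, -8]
x^3 + 6*x^2 + 12*x + 8

Expanding det(x·I − A) (e.g. by cofactor expansion or by noting that A is similar to its Jordan form J, which has the same characteristic polynomial as A) gives
  χ_A(x) = x^3 + 6*x^2 + 12*x + 8
which factors as (x + 2)^3. The eigenvalues (with algebraic multiplicities) are λ = -2 with multiplicity 3.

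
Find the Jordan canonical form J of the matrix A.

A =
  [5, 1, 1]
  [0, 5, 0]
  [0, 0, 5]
J_2(5) ⊕ J_1(5)

The characteristic polynomial is
  det(x·I − A) = x^3 - 15*x^2 + 75*x - 125 = (x - 5)^3

Eigenvalues and multiplicities (the geometric multiplicity of λ is n − rank(A − λI), which equals the number of Jordan blocks for λ):
  λ = 5: algebraic multiplicity = 3, geometric multiplicity = 2

Determining the block sizes for each eigenvalue:
  λ = 5: 2 blocks summing to 3 forces exactly one block of size 2 and the rest size 1 → block sizes [2, 1]

Assembling the blocks gives a Jordan form
J =
  [5, 1, 0]
  [0, 5, 0]
  [0, 0, 5]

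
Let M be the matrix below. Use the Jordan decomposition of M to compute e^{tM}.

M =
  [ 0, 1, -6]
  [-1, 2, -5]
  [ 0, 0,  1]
e^{tM} =
  [-t*exp(t) + exp(t), t*exp(t), t^2*exp(t)/2 - 6*t*exp(t)]
  [-t*exp(t), t*exp(t) + exp(t), t^2*exp(t)/2 - 5*t*exp(t)]
  [0, 0, exp(t)]

Strategy: write M = P · J · P⁻¹ where J is a Jordan canonical form, so e^{tM} = P · e^{tJ} · P⁻¹, and e^{tJ} can be computed block-by-block.

M has Jordan form
J =
  [1, 1, 0]
  [0, 1, 1]
  [0, 0, 1]
(up to reordering of blocks).

Per-block formulas:
  For a 3×3 Jordan block J_3(1): exp(t · J_3(1)) = e^(1t)·(I + t·N + (t^2/2)·N^2), where N is the 3×3 nilpotent shift.

After assembling e^{tJ} and conjugating by P, we get:

e^{tM} =
  [-t*exp(t) + exp(t), t*exp(t), t^2*exp(t)/2 - 6*t*exp(t)]
  [-t*exp(t), t*exp(t) + exp(t), t^2*exp(t)/2 - 5*t*exp(t)]
  [0, 0, exp(t)]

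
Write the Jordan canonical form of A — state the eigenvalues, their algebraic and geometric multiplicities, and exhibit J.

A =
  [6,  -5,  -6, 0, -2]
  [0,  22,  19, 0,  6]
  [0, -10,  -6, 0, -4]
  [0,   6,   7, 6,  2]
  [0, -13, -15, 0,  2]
J_3(6) ⊕ J_1(6) ⊕ J_1(6)

The characteristic polynomial is
  det(x·I − A) = x^5 - 30*x^4 + 360*x^3 - 2160*x^2 + 6480*x - 7776 = (x - 6)^5

Eigenvalues and multiplicities (the geometric multiplicity of λ is n − rank(A − λI), which equals the number of Jordan blocks for λ):
  λ = 6: algebraic multiplicity = 5, geometric multiplicity = 3

Determining the block sizes for each eigenvalue:
  λ = 6: with am = 5 and gm = 3, the partition is not yet determined (e.g. several partitions of 5 into 3 parts exist). Let N = A − (6)·I. Computing rank(N^1) = 2, rank(N^2) = 1, rank(N^3) = 0; the number of blocks of size ≥ j is rank(N^{j−1}) − rank(N^j), giving [3, 1, 1]. So we have 1 block(s) of size 3, 2 block(s) of size 1 → block sizes [3, 1, 1]

Assembling the blocks gives a Jordan form
J =
  [6, 1, 0, 0, 0]
  [0, 6, 1, 0, 0]
  [0, 0, 6, 0, 0]
  [0, 0, 0, 6, 0]
  [0, 0, 0, 0, 6]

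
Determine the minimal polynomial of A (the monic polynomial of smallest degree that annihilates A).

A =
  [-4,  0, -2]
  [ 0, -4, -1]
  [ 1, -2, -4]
x^3 + 12*x^2 + 48*x + 64

The characteristic polynomial is χ_A(x) = (x + 4)^3, so the eigenvalues are known. The minimal polynomial is
  m_A(x) = Π_λ (x − λ)^{k_λ}
where k_λ is the size of the *largest* Jordan block for λ (equivalently, the smallest k with (A − λI)^k v = 0 for every generalised eigenvector v of λ).

  λ = -4: largest Jordan block has size 3, contributing (x + 4)^3

So m_A(x) = (x + 4)^3 = x^3 + 12*x^2 + 48*x + 64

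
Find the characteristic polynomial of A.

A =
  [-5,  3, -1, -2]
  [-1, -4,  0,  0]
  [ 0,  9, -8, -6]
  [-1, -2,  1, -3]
x^4 + 20*x^3 + 150*x^2 + 500*x + 625

Expanding det(x·I − A) (e.g. by cofactor expansion or by noting that A is similar to its Jordan form J, which has the same characteristic polynomial as A) gives
  χ_A(x) = x^4 + 20*x^3 + 150*x^2 + 500*x + 625
which factors as (x + 5)^4. The eigenvalues (with algebraic multiplicities) are λ = -5 with multiplicity 4.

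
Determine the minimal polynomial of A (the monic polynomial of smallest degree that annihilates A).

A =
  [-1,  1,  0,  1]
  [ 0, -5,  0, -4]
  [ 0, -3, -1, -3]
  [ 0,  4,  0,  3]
x^2 + 2*x + 1

The characteristic polynomial is χ_A(x) = (x + 1)^4, so the eigenvalues are known. The minimal polynomial is
  m_A(x) = Π_λ (x − λ)^{k_λ}
where k_λ is the size of the *largest* Jordan block for λ (equivalently, the smallest k with (A − λI)^k v = 0 for every generalised eigenvector v of λ).

  λ = -1: largest Jordan block has size 2, contributing (x + 1)^2

So m_A(x) = (x + 1)^2 = x^2 + 2*x + 1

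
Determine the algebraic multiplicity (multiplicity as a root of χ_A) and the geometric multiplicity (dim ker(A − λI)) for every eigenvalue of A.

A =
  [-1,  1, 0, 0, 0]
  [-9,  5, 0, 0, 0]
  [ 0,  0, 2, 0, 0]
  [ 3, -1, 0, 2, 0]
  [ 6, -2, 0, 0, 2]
λ = 2: alg = 5, geom = 4

Step 1 — factor the characteristic polynomial to read off the algebraic multiplicities:
  χ_A(x) = (x - 2)^5

Step 2 — compute geometric multiplicities via the rank-nullity identity g(λ) = n − rank(A − λI):
  rank(A − (2)·I) = 1, so dim ker(A − (2)·I) = n − 1 = 4

Summary:
  λ = 2: algebraic multiplicity = 5, geometric multiplicity = 4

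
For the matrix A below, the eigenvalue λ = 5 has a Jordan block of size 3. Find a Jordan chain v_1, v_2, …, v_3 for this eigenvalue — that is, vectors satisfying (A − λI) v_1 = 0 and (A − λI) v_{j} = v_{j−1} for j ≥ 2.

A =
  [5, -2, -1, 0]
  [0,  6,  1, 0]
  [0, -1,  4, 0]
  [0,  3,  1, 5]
A Jordan chain for λ = 5 of length 3:
v_1 = (-1, 0, 0, 2)ᵀ
v_2 = (-2, 1, -1, 3)ᵀ
v_3 = (0, 1, 0, 0)ᵀ

Let N = A − (5)·I. We want v_3 with N^3 v_3 = 0 but N^2 v_3 ≠ 0; then v_{j-1} := N · v_j for j = 3, …, 2.

Pick v_3 = (0, 1, 0, 0)ᵀ.
Then v_2 = N · v_3 = (-2, 1, -1, 3)ᵀ.
Then v_1 = N · v_2 = (-1, 0, 0, 2)ᵀ.

Sanity check: (A − (5)·I) v_1 = (0, 0, 0, 0)ᵀ = 0. ✓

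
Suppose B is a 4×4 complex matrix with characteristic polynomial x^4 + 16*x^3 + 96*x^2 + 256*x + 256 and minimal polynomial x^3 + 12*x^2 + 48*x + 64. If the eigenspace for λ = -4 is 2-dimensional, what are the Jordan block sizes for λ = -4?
Block sizes for λ = -4: [3, 1]

Step 1 — from the characteristic polynomial, algebraic multiplicity of λ = -4 is 4. From dim ker(B − (-4)·I) = 2, there are exactly 2 Jordan blocks for λ = -4.
Step 2 — from the minimal polynomial, the factor (x + 4)^3 tells us the largest block for λ = -4 has size 3.
Step 3 — with total size 4, 2 blocks, and largest block 3, the block sizes (in nonincreasing order) are [3, 1].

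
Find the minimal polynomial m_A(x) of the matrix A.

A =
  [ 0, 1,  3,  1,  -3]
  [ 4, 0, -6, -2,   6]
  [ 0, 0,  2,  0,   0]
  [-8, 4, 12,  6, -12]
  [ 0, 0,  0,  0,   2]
x^2 - 4*x + 4

The characteristic polynomial is χ_A(x) = (x - 2)^5, so the eigenvalues are known. The minimal polynomial is
  m_A(x) = Π_λ (x − λ)^{k_λ}
where k_λ is the size of the *largest* Jordan block for λ (equivalently, the smallest k with (A − λI)^k v = 0 for every generalised eigenvector v of λ).

  λ = 2: largest Jordan block has size 2, contributing (x − 2)^2

So m_A(x) = (x - 2)^2 = x^2 - 4*x + 4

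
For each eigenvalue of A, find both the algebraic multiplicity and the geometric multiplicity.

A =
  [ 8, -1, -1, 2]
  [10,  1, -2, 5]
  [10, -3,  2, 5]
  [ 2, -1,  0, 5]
λ = 4: alg = 4, geom = 2

Step 1 — factor the characteristic polynomial to read off the algebraic multiplicities:
  χ_A(x) = (x - 4)^4

Step 2 — compute geometric multiplicities via the rank-nullity identity g(λ) = n − rank(A − λI):
  rank(A − (4)·I) = 2, so dim ker(A − (4)·I) = n − 2 = 2

Summary:
  λ = 4: algebraic multiplicity = 4, geometric multiplicity = 2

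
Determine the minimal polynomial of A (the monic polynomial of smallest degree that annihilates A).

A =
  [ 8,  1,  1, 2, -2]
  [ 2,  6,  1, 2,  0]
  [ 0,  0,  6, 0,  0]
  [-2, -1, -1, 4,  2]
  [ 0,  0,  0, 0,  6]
x^3 - 18*x^2 + 108*x - 216

The characteristic polynomial is χ_A(x) = (x - 6)^5, so the eigenvalues are known. The minimal polynomial is
  m_A(x) = Π_λ (x − λ)^{k_λ}
where k_λ is the size of the *largest* Jordan block for λ (equivalently, the smallest k with (A − λI)^k v = 0 for every generalised eigenvector v of λ).

  λ = 6: largest Jordan block has size 3, contributing (x − 6)^3

So m_A(x) = (x - 6)^3 = x^3 - 18*x^2 + 108*x - 216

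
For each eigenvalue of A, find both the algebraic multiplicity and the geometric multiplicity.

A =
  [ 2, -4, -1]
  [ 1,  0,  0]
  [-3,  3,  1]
λ = 1: alg = 3, geom = 1

Step 1 — factor the characteristic polynomial to read off the algebraic multiplicities:
  χ_A(x) = (x - 1)^3

Step 2 — compute geometric multiplicities via the rank-nullity identity g(λ) = n − rank(A − λI):
  rank(A − (1)·I) = 2, so dim ker(A − (1)·I) = n − 2 = 1

Summary:
  λ = 1: algebraic multiplicity = 3, geometric multiplicity = 1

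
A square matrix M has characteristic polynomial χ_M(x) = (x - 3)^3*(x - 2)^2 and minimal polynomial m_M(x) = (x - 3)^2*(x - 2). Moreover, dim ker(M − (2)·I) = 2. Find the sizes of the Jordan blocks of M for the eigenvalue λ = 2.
Block sizes for λ = 2: [1, 1]

Step 1 — from the characteristic polynomial, algebraic multiplicity of λ = 2 is 2. From dim ker(M − (2)·I) = 2, there are exactly 2 Jordan blocks for λ = 2.
Step 2 — from the minimal polynomial, the factor (x − 2) tells us the largest block for λ = 2 has size 1.
Step 3 — with total size 2, 2 blocks, and largest block 1, the block sizes (in nonincreasing order) are [1, 1].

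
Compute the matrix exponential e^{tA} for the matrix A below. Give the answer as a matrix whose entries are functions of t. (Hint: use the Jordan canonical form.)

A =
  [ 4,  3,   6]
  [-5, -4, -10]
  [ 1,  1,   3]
e^{tA} =
  [3*t*exp(t) + exp(t), 3*t*exp(t), 6*t*exp(t)]
  [-5*t*exp(t), -5*t*exp(t) + exp(t), -10*t*exp(t)]
  [t*exp(t), t*exp(t), 2*t*exp(t) + exp(t)]

Strategy: write A = P · J · P⁻¹ where J is a Jordan canonical form, so e^{tA} = P · e^{tJ} · P⁻¹, and e^{tJ} can be computed block-by-block.

A has Jordan form
J =
  [1, 1, 0]
  [0, 1, 0]
  [0, 0, 1]
(up to reordering of blocks).

Per-block formulas:
  For a 1×1 block at λ = 1: exp(t · [1]) = [e^(1t)].
  For a 2×2 Jordan block J_2(1): exp(t · J_2(1)) = e^(1t)·(I + t·N), where N is the 2×2 nilpotent shift.

After assembling e^{tJ} and conjugating by P, we get:

e^{tA} =
  [3*t*exp(t) + exp(t), 3*t*exp(t), 6*t*exp(t)]
  [-5*t*exp(t), -5*t*exp(t) + exp(t), -10*t*exp(t)]
  [t*exp(t), t*exp(t), 2*t*exp(t) + exp(t)]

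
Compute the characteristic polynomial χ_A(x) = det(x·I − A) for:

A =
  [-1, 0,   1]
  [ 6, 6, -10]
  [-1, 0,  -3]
x^3 - 2*x^2 - 20*x - 24

Expanding det(x·I − A) (e.g. by cofactor expansion or by noting that A is similar to its Jordan form J, which has the same characteristic polynomial as A) gives
  χ_A(x) = x^3 - 2*x^2 - 20*x - 24
which factors as (x - 6)*(x + 2)^2. The eigenvalues (with algebraic multiplicities) are λ = -2 with multiplicity 2, λ = 6 with multiplicity 1.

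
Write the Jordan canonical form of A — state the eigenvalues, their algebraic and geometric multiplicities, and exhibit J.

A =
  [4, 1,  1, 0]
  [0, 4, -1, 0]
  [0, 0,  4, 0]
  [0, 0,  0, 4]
J_3(4) ⊕ J_1(4)

The characteristic polynomial is
  det(x·I − A) = x^4 - 16*x^3 + 96*x^2 - 256*x + 256 = (x - 4)^4

Eigenvalues and multiplicities (the geometric multiplicity of λ is n − rank(A − λI), which equals the number of Jordan blocks for λ):
  λ = 4: algebraic multiplicity = 4, geometric multiplicity = 2

Determining the block sizes for each eigenvalue:
  λ = 4: with am = 4 and gm = 2, the partition is not yet determined (e.g. several partitions of 4 into 2 parts exist). Let N = A − (4)·I. Computing rank(N^1) = 2, rank(N^2) = 1, rank(N^3) = 0; the number of blocks of size ≥ j is rank(N^{j−1}) − rank(N^j), giving [2, 1, 1]. So we have 1 block(s) of size 3, 1 block(s) of size 1 → block sizes [3, 1]

Assembling the blocks gives a Jordan form
J =
  [4, 1, 0, 0]
  [0, 4, 1, 0]
  [0, 0, 4, 0]
  [0, 0, 0, 4]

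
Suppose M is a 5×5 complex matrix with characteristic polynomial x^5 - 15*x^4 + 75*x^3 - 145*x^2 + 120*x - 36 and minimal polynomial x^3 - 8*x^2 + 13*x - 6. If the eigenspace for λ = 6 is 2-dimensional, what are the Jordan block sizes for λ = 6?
Block sizes for λ = 6: [1, 1]

Step 1 — from the characteristic polynomial, algebraic multiplicity of λ = 6 is 2. From dim ker(M − (6)·I) = 2, there are exactly 2 Jordan blocks for λ = 6.
Step 2 — from the minimal polynomial, the factor (x − 6) tells us the largest block for λ = 6 has size 1.
Step 3 — with total size 2, 2 blocks, and largest block 1, the block sizes (in nonincreasing order) are [1, 1].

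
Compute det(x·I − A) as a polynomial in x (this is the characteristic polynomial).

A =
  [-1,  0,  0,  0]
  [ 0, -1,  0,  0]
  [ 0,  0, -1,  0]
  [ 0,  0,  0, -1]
x^4 + 4*x^3 + 6*x^2 + 4*x + 1

Expanding det(x·I − A) (e.g. by cofactor expansion or by noting that A is similar to its Jordan form J, which has the same characteristic polynomial as A) gives
  χ_A(x) = x^4 + 4*x^3 + 6*x^2 + 4*x + 1
which factors as (x + 1)^4. The eigenvalues (with algebraic multiplicities) are λ = -1 with multiplicity 4.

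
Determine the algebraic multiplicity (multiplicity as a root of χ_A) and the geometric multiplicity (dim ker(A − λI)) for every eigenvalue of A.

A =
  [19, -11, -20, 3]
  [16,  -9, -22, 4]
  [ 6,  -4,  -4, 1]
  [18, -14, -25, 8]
λ = 3: alg = 3, geom = 1; λ = 5: alg = 1, geom = 1

Step 1 — factor the characteristic polynomial to read off the algebraic multiplicities:
  χ_A(x) = (x - 5)*(x - 3)^3

Step 2 — compute geometric multiplicities via the rank-nullity identity g(λ) = n − rank(A − λI):
  rank(A − (3)·I) = 3, so dim ker(A − (3)·I) = n − 3 = 1
  rank(A − (5)·I) = 3, so dim ker(A − (5)·I) = n − 3 = 1

Summary:
  λ = 3: algebraic multiplicity = 3, geometric multiplicity = 1
  λ = 5: algebraic multiplicity = 1, geometric multiplicity = 1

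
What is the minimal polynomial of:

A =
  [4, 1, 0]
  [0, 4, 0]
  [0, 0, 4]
x^2 - 8*x + 16

The characteristic polynomial is χ_A(x) = (x - 4)^3, so the eigenvalues are known. The minimal polynomial is
  m_A(x) = Π_λ (x − λ)^{k_λ}
where k_λ is the size of the *largest* Jordan block for λ (equivalently, the smallest k with (A − λI)^k v = 0 for every generalised eigenvector v of λ).

  λ = 4: largest Jordan block has size 2, contributing (x − 4)^2

So m_A(x) = (x - 4)^2 = x^2 - 8*x + 16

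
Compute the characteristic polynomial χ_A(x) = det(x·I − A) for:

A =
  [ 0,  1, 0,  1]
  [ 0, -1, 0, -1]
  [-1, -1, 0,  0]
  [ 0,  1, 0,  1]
x^4

Expanding det(x·I − A) (e.g. by cofactor expansion or by noting that A is similar to its Jordan form J, which has the same characteristic polynomial as A) gives
  χ_A(x) = x^4
which factors as x^4. The eigenvalues (with algebraic multiplicities) are λ = 0 with multiplicity 4.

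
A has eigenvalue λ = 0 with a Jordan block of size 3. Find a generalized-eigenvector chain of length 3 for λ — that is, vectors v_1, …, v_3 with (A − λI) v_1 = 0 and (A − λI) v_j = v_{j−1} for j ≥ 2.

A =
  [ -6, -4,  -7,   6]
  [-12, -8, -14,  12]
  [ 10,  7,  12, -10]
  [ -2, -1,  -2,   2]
A Jordan chain for λ = 0 of length 3:
v_1 = (2, 4, -4, 0)ᵀ
v_2 = (-6, -12, 10, -2)ᵀ
v_3 = (1, 0, 0, 0)ᵀ

Let N = A − (0)·I. We want v_3 with N^3 v_3 = 0 but N^2 v_3 ≠ 0; then v_{j-1} := N · v_j for j = 3, …, 2.

Pick v_3 = (1, 0, 0, 0)ᵀ.
Then v_2 = N · v_3 = (-6, -12, 10, -2)ᵀ.
Then v_1 = N · v_2 = (2, 4, -4, 0)ᵀ.

Sanity check: (A − (0)·I) v_1 = (0, 0, 0, 0)ᵀ = 0. ✓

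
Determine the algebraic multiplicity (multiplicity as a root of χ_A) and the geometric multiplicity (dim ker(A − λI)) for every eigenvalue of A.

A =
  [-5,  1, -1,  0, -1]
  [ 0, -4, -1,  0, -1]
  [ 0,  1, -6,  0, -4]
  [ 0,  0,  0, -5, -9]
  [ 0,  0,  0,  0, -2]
λ = -5: alg = 4, geom = 3; λ = -2: alg = 1, geom = 1

Step 1 — factor the characteristic polynomial to read off the algebraic multiplicities:
  χ_A(x) = (x + 2)*(x + 5)^4

Step 2 — compute geometric multiplicities via the rank-nullity identity g(λ) = n − rank(A − λI):
  rank(A − (-5)·I) = 2, so dim ker(A − (-5)·I) = n − 2 = 3
  rank(A − (-2)·I) = 4, so dim ker(A − (-2)·I) = n − 4 = 1

Summary:
  λ = -5: algebraic multiplicity = 4, geometric multiplicity = 3
  λ = -2: algebraic multiplicity = 1, geometric multiplicity = 1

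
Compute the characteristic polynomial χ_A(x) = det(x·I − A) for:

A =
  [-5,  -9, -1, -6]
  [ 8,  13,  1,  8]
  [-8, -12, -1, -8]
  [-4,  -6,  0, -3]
x^4 - 4*x^3 + 6*x^2 - 4*x + 1

Expanding det(x·I − A) (e.g. by cofactor expansion or by noting that A is similar to its Jordan form J, which has the same characteristic polynomial as A) gives
  χ_A(x) = x^4 - 4*x^3 + 6*x^2 - 4*x + 1
which factors as (x - 1)^4. The eigenvalues (with algebraic multiplicities) are λ = 1 with multiplicity 4.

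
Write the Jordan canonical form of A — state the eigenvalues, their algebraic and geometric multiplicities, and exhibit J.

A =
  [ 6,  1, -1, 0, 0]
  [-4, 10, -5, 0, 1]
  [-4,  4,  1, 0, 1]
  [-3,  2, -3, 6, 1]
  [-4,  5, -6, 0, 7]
J_3(6) ⊕ J_2(6)

The characteristic polynomial is
  det(x·I − A) = x^5 - 30*x^4 + 360*x^3 - 2160*x^2 + 6480*x - 7776 = (x - 6)^5

Eigenvalues and multiplicities (the geometric multiplicity of λ is n − rank(A − λI), which equals the number of Jordan blocks for λ):
  λ = 6: algebraic multiplicity = 5, geometric multiplicity = 2

Determining the block sizes for each eigenvalue:
  λ = 6: with am = 5 and gm = 2, the partition is not yet determined (e.g. several partitions of 5 into 2 parts exist). Let N = A − (6)·I. Computing rank(N^1) = 3, rank(N^2) = 1, rank(N^3) = 0; the number of blocks of size ≥ j is rank(N^{j−1}) − rank(N^j), giving [2, 2, 1]. So we have 1 block(s) of size 3, 1 block(s) of size 2 → block sizes [3, 2]

Assembling the blocks gives a Jordan form
J =
  [6, 1, 0, 0, 0]
  [0, 6, 1, 0, 0]
  [0, 0, 6, 0, 0]
  [0, 0, 0, 6, 1]
  [0, 0, 0, 0, 6]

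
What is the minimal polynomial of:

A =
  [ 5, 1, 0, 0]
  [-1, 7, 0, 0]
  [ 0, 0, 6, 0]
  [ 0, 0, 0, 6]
x^2 - 12*x + 36

The characteristic polynomial is χ_A(x) = (x - 6)^4, so the eigenvalues are known. The minimal polynomial is
  m_A(x) = Π_λ (x − λ)^{k_λ}
where k_λ is the size of the *largest* Jordan block for λ (equivalently, the smallest k with (A − λI)^k v = 0 for every generalised eigenvector v of λ).

  λ = 6: largest Jordan block has size 2, contributing (x − 6)^2

So m_A(x) = (x - 6)^2 = x^2 - 12*x + 36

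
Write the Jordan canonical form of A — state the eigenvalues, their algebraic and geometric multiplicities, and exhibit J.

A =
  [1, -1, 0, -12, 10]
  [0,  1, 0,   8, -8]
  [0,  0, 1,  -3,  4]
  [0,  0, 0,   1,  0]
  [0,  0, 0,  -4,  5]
J_2(1) ⊕ J_2(1) ⊕ J_1(5)

The characteristic polynomial is
  det(x·I − A) = x^5 - 9*x^4 + 26*x^3 - 34*x^2 + 21*x - 5 = (x - 5)*(x - 1)^4

Eigenvalues and multiplicities (the geometric multiplicity of λ is n − rank(A − λI), which equals the number of Jordan blocks for λ):
  λ = 1: algebraic multiplicity = 4, geometric multiplicity = 2
  λ = 5: algebraic multiplicity = 1, geometric multiplicity = 1

Determining the block sizes for each eigenvalue:
  λ = 1: with am = 4 and gm = 2, the partition is not yet determined (e.g. several partitions of 4 into 2 parts exist). Let N = A − (1)·I. Computing rank(N^1) = 3, rank(N^2) = 1; the number of blocks of size ≥ j is rank(N^{j−1}) − rank(N^j), giving [2, 2]. So we have 2 block(s) of size 2 → block sizes [2, 2]
  λ = 5: one block (gm = 1), so the single block has size am = 1 → block sizes [1]

Assembling the blocks gives a Jordan form
J =
  [1, 1, 0, 0, 0]
  [0, 1, 0, 0, 0]
  [0, 0, 1, 1, 0]
  [0, 0, 0, 1, 0]
  [0, 0, 0, 0, 5]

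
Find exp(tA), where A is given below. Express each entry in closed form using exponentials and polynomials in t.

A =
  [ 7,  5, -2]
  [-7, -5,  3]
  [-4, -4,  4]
e^{tA} =
  [-t^2*exp(2*t) + 5*t*exp(2*t) + exp(2*t), -t^2*exp(2*t) + 5*t*exp(2*t), t^2*exp(2*t)/2 - 2*t*exp(2*t)]
  [t^2*exp(2*t) - 7*t*exp(2*t), t^2*exp(2*t) - 7*t*exp(2*t) + exp(2*t), -t^2*exp(2*t)/2 + 3*t*exp(2*t)]
  [-4*t*exp(2*t), -4*t*exp(2*t), 2*t*exp(2*t) + exp(2*t)]

Strategy: write A = P · J · P⁻¹ where J is a Jordan canonical form, so e^{tA} = P · e^{tJ} · P⁻¹, and e^{tJ} can be computed block-by-block.

A has Jordan form
J =
  [2, 1, 0]
  [0, 2, 1]
  [0, 0, 2]
(up to reordering of blocks).

Per-block formulas:
  For a 3×3 Jordan block J_3(2): exp(t · J_3(2)) = e^(2t)·(I + t·N + (t^2/2)·N^2), where N is the 3×3 nilpotent shift.

After assembling e^{tJ} and conjugating by P, we get:

e^{tA} =
  [-t^2*exp(2*t) + 5*t*exp(2*t) + exp(2*t), -t^2*exp(2*t) + 5*t*exp(2*t), t^2*exp(2*t)/2 - 2*t*exp(2*t)]
  [t^2*exp(2*t) - 7*t*exp(2*t), t^2*exp(2*t) - 7*t*exp(2*t) + exp(2*t), -t^2*exp(2*t)/2 + 3*t*exp(2*t)]
  [-4*t*exp(2*t), -4*t*exp(2*t), 2*t*exp(2*t) + exp(2*t)]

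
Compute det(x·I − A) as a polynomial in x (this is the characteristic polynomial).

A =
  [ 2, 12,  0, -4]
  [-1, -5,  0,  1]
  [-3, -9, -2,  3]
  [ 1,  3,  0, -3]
x^4 + 8*x^3 + 24*x^2 + 32*x + 16

Expanding det(x·I − A) (e.g. by cofactor expansion or by noting that A is similar to its Jordan form J, which has the same characteristic polynomial as A) gives
  χ_A(x) = x^4 + 8*x^3 + 24*x^2 + 32*x + 16
which factors as (x + 2)^4. The eigenvalues (with algebraic multiplicities) are λ = -2 with multiplicity 4.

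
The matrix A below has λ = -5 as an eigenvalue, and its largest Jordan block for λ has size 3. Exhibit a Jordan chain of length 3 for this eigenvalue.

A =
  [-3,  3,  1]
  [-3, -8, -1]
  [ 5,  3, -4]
A Jordan chain for λ = -5 of length 3:
v_1 = (0, -2, 6)ᵀ
v_2 = (2, -3, 5)ᵀ
v_3 = (1, 0, 0)ᵀ

Let N = A − (-5)·I. We want v_3 with N^3 v_3 = 0 but N^2 v_3 ≠ 0; then v_{j-1} := N · v_j for j = 3, …, 2.

Pick v_3 = (1, 0, 0)ᵀ.
Then v_2 = N · v_3 = (2, -3, 5)ᵀ.
Then v_1 = N · v_2 = (0, -2, 6)ᵀ.

Sanity check: (A − (-5)·I) v_1 = (0, 0, 0)ᵀ = 0. ✓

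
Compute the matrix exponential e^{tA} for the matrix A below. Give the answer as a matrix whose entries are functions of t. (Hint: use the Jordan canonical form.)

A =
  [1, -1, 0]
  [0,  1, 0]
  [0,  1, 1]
e^{tA} =
  [exp(t), -t*exp(t), 0]
  [0, exp(t), 0]
  [0, t*exp(t), exp(t)]

Strategy: write A = P · J · P⁻¹ where J is a Jordan canonical form, so e^{tA} = P · e^{tJ} · P⁻¹, and e^{tJ} can be computed block-by-block.

A has Jordan form
J =
  [1, 1, 0]
  [0, 1, 0]
  [0, 0, 1]
(up to reordering of blocks).

Per-block formulas:
  For a 2×2 Jordan block J_2(1): exp(t · J_2(1)) = e^(1t)·(I + t·N), where N is the 2×2 nilpotent shift.
  For a 1×1 block at λ = 1: exp(t · [1]) = [e^(1t)].

After assembling e^{tJ} and conjugating by P, we get:

e^{tA} =
  [exp(t), -t*exp(t), 0]
  [0, exp(t), 0]
  [0, t*exp(t), exp(t)]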